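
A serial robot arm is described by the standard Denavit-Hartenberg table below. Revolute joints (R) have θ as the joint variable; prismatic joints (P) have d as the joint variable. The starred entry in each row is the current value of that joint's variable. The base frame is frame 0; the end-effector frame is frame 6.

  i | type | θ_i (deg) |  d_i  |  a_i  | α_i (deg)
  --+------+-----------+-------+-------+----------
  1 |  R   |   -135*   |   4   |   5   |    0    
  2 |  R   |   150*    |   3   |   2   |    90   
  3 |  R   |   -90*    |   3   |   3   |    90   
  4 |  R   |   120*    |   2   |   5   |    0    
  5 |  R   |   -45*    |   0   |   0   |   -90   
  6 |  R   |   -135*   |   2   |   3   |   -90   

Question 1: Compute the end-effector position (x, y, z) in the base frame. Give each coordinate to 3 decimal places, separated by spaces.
-4.084 -9.686 8.981

after link 1: o_1 = (-3.5355, -3.5355, 4.0000)
after link 2: o_2 = (-1.6037, -3.0179, 7.0000)
after link 3: o_3 = (-0.8272, -5.9157, 4.0000)
after link 4: o_4 = (-1.6384, -10.6159, 6.5000)
after link 5: o_5 = (-1.6384, -10.6159, 6.5000)
after link 6: o_6 = (-4.0838, -9.6857, 8.9809)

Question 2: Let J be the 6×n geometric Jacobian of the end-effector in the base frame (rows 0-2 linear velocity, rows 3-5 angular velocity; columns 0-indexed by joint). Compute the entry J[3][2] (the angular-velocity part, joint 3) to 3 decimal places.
axis z_2 = (0.2588,-0.9659,0.0000); lever o_n−o_2 = (-2.4801,-6.6678,1.9809)
cross product → J_v[:, 2] = (-1.9134,-0.5127,-4.1213)
J_ω[:, 2] = z_2
entry J[3][2] = 0.2588

0.259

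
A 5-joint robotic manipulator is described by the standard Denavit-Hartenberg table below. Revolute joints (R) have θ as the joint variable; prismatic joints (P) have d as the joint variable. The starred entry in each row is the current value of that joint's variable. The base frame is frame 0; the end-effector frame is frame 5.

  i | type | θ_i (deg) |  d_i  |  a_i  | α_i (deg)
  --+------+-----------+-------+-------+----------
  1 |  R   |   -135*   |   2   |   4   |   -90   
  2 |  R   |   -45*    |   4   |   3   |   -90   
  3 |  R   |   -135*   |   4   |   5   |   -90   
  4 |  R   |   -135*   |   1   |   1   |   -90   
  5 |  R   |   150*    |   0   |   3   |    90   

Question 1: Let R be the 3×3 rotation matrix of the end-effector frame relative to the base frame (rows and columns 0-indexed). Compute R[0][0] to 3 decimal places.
End-effector x-axis (col 0 of R) = (0.7557,0.6433,-0.1232)
R[0][0] = 0.7557

0.756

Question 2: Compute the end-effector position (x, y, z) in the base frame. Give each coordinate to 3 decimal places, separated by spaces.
after link 1: o_1 = (-2.8284, -2.8284, 2.0000)
after link 2: o_2 = (-1.5000, -7.1569, 4.1213)
after link 3: o_3 = (0.7678, -9.8891, -1.2071)
after link 4: o_4 = (-0.0429, -10.9926, -0.8536)
after link 5: o_5 = (2.2241, -9.0628, -1.2231)

2.224 -9.063 -1.223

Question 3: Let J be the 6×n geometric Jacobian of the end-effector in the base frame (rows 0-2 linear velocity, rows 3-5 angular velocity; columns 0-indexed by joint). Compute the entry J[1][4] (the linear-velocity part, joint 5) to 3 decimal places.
axis z_4 = (0.2500,-0.4571,-0.8536); lever o_n−o_4 = (2.2670,1.9298,-0.3695)
cross product → J_v[:, 4] = (1.8161,-1.8426,1.5187)
J_ω[:, 4] = z_4
entry J[1][4] = -1.8426

-1.843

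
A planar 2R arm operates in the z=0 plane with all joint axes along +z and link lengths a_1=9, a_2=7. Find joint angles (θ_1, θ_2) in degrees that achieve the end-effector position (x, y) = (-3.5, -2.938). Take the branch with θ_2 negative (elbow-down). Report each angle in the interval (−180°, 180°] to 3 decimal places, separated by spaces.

-89.998 -149.999

cos θ_2 = (20.8818−9²−7²)/(2·9·7) = -0.8660; θ_2 = -149.9990° (elbow-down)
β = atan2(-2.9380,-3.5000) = -139.9889°; ψ = atan2(-3.5001,2.9379) = -49.9909°
θ_1 = β − ψ = -89.9980°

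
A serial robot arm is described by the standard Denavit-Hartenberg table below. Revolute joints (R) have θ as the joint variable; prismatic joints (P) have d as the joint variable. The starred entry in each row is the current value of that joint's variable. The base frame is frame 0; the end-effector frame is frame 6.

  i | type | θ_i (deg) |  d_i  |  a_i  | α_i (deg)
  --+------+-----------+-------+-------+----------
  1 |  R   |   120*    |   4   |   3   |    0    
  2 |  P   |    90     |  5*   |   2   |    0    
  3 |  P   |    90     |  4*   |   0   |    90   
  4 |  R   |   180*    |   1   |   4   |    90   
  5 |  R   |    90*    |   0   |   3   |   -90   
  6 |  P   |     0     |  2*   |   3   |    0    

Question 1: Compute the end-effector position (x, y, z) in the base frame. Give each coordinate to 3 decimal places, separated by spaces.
after link 1: o_1 = (-1.5000, 2.5981, 4.0000)
after link 2: o_2 = (-3.2321, 1.5981, 9.0000)
after link 3: o_3 = (-3.2321, 1.5981, 13.0000)
after link 4: o_4 = (-6.0981, 4.5622, 13.0000)
after link 5: o_5 = (-8.6962, 3.0622, 13.0000)
after link 6: o_6 = (-10.2942, -0.1699, 13.0000)

-10.294 -0.170 13.000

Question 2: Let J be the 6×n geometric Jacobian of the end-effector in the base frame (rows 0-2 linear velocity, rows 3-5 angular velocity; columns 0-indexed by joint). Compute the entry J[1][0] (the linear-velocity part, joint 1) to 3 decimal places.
axis z_0 = ẑ; lever o_n−o_0 = (-10.2942,-0.1699,13.0000)
cross product → J_v[:, 0] = (0.1699,-10.2942,0.0000)
J_ω[:, 0] = z_0
entry J[1][0] = -10.2942

-10.294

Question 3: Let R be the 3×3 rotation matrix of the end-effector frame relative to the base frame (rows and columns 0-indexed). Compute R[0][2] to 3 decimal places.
0.500

End-effector z-axis (col 2 of R) = (0.5000,-0.8660,-0.0000)
R[0][2] = 0.5000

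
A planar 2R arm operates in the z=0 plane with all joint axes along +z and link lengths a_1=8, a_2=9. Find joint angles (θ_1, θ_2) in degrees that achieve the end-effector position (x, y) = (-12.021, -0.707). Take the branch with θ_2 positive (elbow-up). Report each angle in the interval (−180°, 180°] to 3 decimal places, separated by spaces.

cos θ_2 = (145.0043−8²−9²)/(2·8·9) = 0.0000; θ_2 = 89.9983° (elbow-up)
β = atan2(-0.7070,-12.0210) = -176.6341°; ψ = atan2(9.0000,8.0003) = 48.3655°
θ_1 = β − ψ = -224.9996°

135.000 89.998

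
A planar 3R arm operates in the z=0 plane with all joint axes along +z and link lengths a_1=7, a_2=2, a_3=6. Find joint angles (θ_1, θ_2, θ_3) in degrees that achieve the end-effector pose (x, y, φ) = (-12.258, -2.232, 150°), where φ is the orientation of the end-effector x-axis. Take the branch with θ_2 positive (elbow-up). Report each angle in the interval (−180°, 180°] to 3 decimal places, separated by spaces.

wrist centre = target − a_3·(cos φ, sin φ) = (-7.0618, -5.2320)
cos θ_2 = (77.2435−7²−2²)/(2·7·2) = 0.8658; θ_2 = 30.0213° (elbow-up)
β = atan2(-5.2320,-7.0618) = -143.4659°; ψ = atan2(1.0006,8.7317) = 6.5375°
θ_1 = β − ψ = -150.0034°
θ_3 = φ − θ_1 − θ_2 = -90.0178° (wrapped to (-180°,180°])

-150.003 30.021 -90.018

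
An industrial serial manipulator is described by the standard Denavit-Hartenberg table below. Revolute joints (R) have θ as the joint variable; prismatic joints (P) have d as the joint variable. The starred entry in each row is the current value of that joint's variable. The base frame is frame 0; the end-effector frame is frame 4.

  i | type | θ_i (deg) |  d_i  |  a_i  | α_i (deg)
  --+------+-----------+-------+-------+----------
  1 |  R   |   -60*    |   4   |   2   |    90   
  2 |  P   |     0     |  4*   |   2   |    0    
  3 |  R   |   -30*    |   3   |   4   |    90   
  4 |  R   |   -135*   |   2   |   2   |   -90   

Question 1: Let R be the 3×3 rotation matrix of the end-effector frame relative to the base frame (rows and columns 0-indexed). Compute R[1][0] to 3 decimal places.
0.884

End-effector x-axis (col 0 of R) = (0.3062,0.8839,0.3536)
R[1][0] = 0.8839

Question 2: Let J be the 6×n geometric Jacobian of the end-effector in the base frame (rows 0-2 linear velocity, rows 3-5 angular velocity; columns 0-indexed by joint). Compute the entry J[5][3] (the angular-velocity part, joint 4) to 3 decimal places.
-0.866

axis z_3 = (-0.2500,0.4330,-0.8660); lever o_n−o_3 = (0.1124,2.6338,-1.0249)
cross product → J_v[:, 3] = (1.8371,-0.3536,-0.7071)
J_ω[:, 3] = z_3
entry J[5][3] = -0.8660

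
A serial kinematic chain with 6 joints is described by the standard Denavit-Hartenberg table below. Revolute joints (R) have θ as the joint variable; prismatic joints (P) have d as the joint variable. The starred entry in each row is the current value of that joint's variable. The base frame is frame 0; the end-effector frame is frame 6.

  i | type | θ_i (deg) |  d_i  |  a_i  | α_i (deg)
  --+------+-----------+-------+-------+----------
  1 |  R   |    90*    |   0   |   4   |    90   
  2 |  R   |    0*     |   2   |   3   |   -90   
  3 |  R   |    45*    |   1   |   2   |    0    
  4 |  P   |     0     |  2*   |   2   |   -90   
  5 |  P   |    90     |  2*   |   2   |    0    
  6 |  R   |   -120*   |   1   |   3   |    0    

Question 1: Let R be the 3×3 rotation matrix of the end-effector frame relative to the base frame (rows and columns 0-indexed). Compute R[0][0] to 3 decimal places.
End-effector x-axis (col 0 of R) = (-0.6124,0.6124,0.5000)
R[0][0] = -0.6124

-0.612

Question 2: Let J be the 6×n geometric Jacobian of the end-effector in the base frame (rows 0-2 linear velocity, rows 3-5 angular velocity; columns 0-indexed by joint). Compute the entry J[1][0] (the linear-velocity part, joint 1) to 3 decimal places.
-4.787

axis z_0 = ẑ; lever o_n−o_0 = (-4.7869,9.5442,2.5000)
cross product → J_v[:, 0] = (-9.5442,-4.7869,0.0000)
J_ω[:, 0] = z_0
entry J[1][0] = -4.7869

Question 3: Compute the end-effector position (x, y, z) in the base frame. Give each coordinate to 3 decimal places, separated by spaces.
-4.787 9.544 2.500

after link 1: o_1 = (0.0000, 4.0000, 0.0000)
after link 2: o_2 = (2.0000, 7.0000, 0.0000)
after link 3: o_3 = (0.5858, 8.4142, 1.0000)
after link 4: o_4 = (-0.8284, 9.8284, 3.0000)
after link 5: o_5 = (-2.2426, 8.4142, 1.0000)
after link 6: o_6 = (-4.7869, 9.5442, 2.5000)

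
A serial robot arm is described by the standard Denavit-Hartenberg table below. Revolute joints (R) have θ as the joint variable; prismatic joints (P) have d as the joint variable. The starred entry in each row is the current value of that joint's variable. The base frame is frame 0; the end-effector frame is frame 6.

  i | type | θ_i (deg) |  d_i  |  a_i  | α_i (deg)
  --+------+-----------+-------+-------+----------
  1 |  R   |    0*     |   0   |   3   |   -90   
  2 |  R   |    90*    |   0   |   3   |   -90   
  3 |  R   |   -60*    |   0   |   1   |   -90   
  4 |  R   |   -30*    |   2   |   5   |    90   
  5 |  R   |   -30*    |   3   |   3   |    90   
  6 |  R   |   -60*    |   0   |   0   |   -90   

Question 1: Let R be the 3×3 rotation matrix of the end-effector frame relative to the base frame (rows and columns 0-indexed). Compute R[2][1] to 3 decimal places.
End-effector y-axis (col 1 of R) = (-0.2500,-0.0580,-0.9665)
R[2][1] = -0.9665

-0.967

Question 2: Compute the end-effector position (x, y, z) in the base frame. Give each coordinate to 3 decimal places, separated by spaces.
after link 1: o_1 = (3.0000, 0.0000, 0.0000)
after link 2: o_2 = (3.0000, 0.0000, -3.0000)
after link 3: o_3 = (3.0000, 0.8660, -3.5000)
after link 4: o_4 = (0.5000, 3.6160, -7.3971)
after link 5: o_5 = (-3.3971, 5.0155, -6.4731)
after link 6: o_6 = (-3.3971, 5.0155, -6.4731)

-3.397 5.016 -6.473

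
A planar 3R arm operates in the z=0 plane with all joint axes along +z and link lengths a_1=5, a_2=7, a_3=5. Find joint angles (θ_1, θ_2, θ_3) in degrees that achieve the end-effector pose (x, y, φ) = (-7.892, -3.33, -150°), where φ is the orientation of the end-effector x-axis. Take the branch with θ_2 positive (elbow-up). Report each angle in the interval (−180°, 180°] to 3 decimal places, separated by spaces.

86.230 150.004 -26.234

wrist centre = target − a_3·(cos φ, sin φ) = (-3.5619, -0.8300)
cos θ_2 = (13.3758−5²−7²)/(2·5·7) = -0.8661; θ_2 = 150.0039° (elbow-up)
β = atan2(-0.8300,-3.5619) = -166.8828°; ψ = atan2(3.4996,-1.0624) = 106.8874°
θ_1 = β − ψ = -273.7702°
θ_3 = φ − θ_1 − θ_2 = -26.2337° (wrapped to (-180°,180°])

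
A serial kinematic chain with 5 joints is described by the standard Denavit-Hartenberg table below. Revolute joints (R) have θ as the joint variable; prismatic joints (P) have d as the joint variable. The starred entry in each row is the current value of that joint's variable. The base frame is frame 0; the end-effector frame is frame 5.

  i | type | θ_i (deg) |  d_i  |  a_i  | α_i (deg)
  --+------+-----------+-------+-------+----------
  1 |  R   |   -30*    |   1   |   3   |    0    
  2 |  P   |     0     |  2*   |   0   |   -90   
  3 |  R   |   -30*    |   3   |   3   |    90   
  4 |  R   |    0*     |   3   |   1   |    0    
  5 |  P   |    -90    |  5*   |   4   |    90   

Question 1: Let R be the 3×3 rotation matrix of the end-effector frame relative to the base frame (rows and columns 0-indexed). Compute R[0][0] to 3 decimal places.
-0.500

End-effector x-axis (col 0 of R) = (-0.5000,-0.8660,0.0000)
R[0][0] = -0.5000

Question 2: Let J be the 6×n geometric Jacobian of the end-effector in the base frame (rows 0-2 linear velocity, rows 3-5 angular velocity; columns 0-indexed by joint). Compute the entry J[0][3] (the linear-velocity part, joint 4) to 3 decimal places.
axis z_3 = (-0.4330,0.2500,0.8660); lever o_n−o_3 = (-4.7141,-1.8971,7.4282)
cross product → J_v[:, 3] = (3.5000,-0.8660,2.0000)
J_ω[:, 3] = z_3
entry J[0][3] = 3.5000

3.500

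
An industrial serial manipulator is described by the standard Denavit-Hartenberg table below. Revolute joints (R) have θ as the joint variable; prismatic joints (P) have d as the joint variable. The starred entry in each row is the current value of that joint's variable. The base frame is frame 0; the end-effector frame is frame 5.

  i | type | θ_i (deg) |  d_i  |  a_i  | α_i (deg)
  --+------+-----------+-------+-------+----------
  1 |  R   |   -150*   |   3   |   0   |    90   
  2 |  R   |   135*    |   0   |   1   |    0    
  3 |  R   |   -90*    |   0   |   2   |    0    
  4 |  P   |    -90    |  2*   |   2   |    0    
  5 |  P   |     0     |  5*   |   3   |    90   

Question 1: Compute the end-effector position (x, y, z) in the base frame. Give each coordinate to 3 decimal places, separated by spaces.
after link 1: o_1 = (0.0000, 0.0000, 3.0000)
after link 2: o_2 = (0.6124, 0.3536, 3.7071)
after link 3: o_3 = (-0.6124, -0.3536, 5.1213)
after link 4: o_4 = (-2.8371, 0.6714, 3.7071)
after link 5: o_5 = (-7.1742, 3.9409, 1.5858)

-7.174 3.941 1.586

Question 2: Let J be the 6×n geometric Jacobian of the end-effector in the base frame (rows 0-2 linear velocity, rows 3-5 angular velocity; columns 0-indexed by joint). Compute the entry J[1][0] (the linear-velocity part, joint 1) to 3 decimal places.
axis z_0 = ẑ; lever o_n−o_0 = (-7.1742,3.9409,1.5858)
cross product → J_v[:, 0] = (-3.9409,-7.1742,0.0000)
J_ω[:, 0] = z_0
entry J[1][0] = -7.1742

-7.174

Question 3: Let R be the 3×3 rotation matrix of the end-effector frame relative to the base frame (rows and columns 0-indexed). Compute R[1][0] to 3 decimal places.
End-effector x-axis (col 0 of R) = (-0.6124,-0.3536,-0.7071)
R[1][0] = -0.3536

-0.354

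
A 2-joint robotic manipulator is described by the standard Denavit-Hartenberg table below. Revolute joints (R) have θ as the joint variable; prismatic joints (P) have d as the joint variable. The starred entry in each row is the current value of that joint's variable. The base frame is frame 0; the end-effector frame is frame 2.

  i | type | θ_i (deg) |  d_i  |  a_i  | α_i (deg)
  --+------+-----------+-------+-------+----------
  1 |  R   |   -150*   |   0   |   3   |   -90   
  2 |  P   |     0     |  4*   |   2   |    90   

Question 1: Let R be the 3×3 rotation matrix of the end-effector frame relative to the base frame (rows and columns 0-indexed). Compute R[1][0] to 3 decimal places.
End-effector x-axis (col 0 of R) = (-0.8660,-0.5000,0.0000)
R[1][0] = -0.5000

-0.500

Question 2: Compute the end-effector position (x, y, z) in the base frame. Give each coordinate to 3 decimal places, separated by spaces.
-2.330 -5.964 0.000

after link 1: o_1 = (-2.5981, -1.5000, 0.0000)
after link 2: o_2 = (-2.3301, -5.9641, 0.0000)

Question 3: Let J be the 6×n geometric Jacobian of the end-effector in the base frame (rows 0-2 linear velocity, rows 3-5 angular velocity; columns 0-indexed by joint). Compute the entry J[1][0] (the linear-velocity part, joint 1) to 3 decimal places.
-2.330

axis z_0 = ẑ; lever o_n−o_0 = (-2.3301,-5.9641,0.0000)
cross product → J_v[:, 0] = (5.9641,-2.3301,0.0000)
J_ω[:, 0] = z_0
entry J[1][0] = -2.3301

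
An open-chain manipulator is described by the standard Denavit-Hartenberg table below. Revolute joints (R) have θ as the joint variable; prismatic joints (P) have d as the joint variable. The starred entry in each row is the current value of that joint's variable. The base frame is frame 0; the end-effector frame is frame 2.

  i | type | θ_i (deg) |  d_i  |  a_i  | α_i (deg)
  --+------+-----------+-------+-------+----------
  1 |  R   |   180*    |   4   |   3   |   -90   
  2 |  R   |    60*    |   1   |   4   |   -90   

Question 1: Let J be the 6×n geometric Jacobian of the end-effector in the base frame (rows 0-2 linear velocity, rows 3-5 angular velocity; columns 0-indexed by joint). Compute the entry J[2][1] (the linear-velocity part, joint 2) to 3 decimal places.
-2.000

axis z_1 = (-0.0000,-1.0000,0.0000); lever o_n−o_1 = (-2.0000,-1.0000,-3.4641)
cross product → J_v[:, 1] = (3.4641,-0.0000,-2.0000)
J_ω[:, 1] = z_1
entry J[2][1] = -2.0000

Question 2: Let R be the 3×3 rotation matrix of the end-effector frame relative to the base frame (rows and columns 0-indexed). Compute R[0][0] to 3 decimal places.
-0.500

End-effector x-axis (col 0 of R) = (-0.5000,0.0000,-0.8660)
R[0][0] = -0.5000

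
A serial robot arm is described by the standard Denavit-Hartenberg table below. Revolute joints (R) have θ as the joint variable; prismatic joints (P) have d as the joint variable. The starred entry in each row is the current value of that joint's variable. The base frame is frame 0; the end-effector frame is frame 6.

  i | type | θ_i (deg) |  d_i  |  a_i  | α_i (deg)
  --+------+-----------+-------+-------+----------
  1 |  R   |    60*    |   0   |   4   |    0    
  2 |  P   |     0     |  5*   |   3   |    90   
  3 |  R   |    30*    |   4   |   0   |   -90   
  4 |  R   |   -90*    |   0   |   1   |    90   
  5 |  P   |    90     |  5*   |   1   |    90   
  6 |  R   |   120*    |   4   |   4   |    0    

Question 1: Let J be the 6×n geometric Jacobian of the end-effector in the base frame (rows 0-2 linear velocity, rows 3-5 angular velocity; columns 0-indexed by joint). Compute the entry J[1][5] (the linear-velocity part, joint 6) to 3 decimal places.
3.000

axis z_5 = (0.8660,-0.5000,-0.0000); lever o_n−o_5 = (2.4641,-3.7321,-3.4641)
cross product → J_v[:, 5] = (1.7321,3.0000,-2.0000)
J_ω[:, 5] = z_5
entry J[1][5] = 3.0000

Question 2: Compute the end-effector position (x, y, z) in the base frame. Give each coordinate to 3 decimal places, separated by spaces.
7.879 -4.353 -0.098

after link 1: o_1 = (2.0000, 3.4641, 0.0000)
after link 2: o_2 = (3.5000, 6.0622, 5.0000)
after link 3: o_3 = (6.9641, 4.0622, 5.0000)
after link 4: o_4 = (7.8301, 3.5622, 5.0000)
after link 5: o_5 = (5.4151, -0.6208, 3.3660)
after link 6: o_6 = (7.8792, -4.3529, -0.0981)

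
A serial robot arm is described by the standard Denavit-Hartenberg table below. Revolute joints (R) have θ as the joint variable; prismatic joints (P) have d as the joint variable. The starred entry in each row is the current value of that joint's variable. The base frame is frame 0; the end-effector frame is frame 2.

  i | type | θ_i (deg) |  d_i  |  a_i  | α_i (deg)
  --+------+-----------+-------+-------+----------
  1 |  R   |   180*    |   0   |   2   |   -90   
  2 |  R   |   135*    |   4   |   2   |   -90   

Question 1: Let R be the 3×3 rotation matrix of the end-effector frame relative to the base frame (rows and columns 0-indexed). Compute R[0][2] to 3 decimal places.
0.707

End-effector z-axis (col 2 of R) = (0.7071,-0.0000,0.7071)
R[0][2] = 0.7071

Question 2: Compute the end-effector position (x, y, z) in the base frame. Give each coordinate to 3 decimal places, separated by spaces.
-0.586 -4.000 -1.414

after link 1: o_1 = (-2.0000, 0.0000, 0.0000)
after link 2: o_2 = (-0.5858, -4.0000, -1.4142)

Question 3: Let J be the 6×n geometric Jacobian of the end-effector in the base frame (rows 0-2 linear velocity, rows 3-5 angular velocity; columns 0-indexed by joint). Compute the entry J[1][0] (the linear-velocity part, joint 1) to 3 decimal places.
axis z_0 = ẑ; lever o_n−o_0 = (-0.5858,-4.0000,-1.4142)
cross product → J_v[:, 0] = (4.0000,-0.5858,0.0000)
J_ω[:, 0] = z_0
entry J[1][0] = -0.5858

-0.586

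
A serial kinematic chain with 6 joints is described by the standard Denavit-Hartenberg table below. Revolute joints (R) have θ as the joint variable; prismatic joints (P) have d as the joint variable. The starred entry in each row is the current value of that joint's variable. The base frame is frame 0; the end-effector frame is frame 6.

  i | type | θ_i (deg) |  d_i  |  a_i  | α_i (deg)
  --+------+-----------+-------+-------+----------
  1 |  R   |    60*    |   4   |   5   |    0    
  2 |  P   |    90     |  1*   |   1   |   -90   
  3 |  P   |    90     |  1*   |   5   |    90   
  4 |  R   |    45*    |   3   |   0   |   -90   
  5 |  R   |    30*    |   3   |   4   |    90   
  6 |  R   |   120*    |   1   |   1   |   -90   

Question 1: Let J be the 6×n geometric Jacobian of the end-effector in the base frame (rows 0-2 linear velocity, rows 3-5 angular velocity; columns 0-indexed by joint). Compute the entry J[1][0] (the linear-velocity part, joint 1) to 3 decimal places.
-3.314

axis z_0 = ẑ; lever o_n−o_0 = (-3.3138,0.4923,0.2368)
cross product → J_v[:, 0] = (-0.4923,-3.3138,0.0000)
J_ω[:, 0] = z_0
entry J[1][0] = -3.3138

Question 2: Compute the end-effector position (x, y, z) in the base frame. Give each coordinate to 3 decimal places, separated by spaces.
after link 1: o_1 = (2.5000, 4.3301, 4.0000)
after link 2: o_2 = (1.6340, 4.8301, 5.0000)
after link 3: o_3 = (1.1340, 3.9641, 0.0000)
after link 4: o_4 = (-1.4641, 5.4641, 0.0000)
after link 5: o_5 = (-2.0175, 0.5057, -0.3282)
after link 6: o_6 = (-3.3138, 0.4923, 0.2368)

-3.314 0.492 0.237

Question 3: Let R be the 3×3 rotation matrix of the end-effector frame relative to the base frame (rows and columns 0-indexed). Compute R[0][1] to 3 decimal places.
0.927

End-effector y-axis (col 1 of R) = (0.9268,-0.1268,0.3536)
R[0][1] = 0.9268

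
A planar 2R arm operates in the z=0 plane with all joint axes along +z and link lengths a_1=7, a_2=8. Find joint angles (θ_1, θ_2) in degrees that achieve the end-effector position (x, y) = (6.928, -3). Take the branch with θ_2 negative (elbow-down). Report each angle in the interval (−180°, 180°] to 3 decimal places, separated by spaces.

43.174 -120.002

cos θ_2 = (56.9972−7²−8²)/(2·7·8) = -0.5000; θ_2 = -120.0017° (elbow-down)
β = atan2(-3.0000,6.9280) = -23.4138°; ψ = atan2(-6.9281,2.9998) = -66.5878°
θ_1 = β − ψ = 43.1740°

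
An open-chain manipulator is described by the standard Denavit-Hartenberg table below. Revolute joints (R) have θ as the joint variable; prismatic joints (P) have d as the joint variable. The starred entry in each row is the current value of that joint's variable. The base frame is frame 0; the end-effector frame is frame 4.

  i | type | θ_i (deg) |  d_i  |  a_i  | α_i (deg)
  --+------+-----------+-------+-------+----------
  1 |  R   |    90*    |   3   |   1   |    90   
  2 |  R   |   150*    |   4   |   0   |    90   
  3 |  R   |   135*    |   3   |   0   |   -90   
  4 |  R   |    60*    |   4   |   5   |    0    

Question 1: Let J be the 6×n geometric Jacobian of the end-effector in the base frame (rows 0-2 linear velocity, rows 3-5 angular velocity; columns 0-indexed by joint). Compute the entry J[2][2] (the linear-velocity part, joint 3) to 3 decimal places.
0.530

axis z_2 = (0.0000,0.5000,0.8660); lever o_n−o_2 = (-1.0607,3.3154,-3.4500)
cross product → J_v[:, 2] = (-4.5962,-0.9186,0.5303)
J_ω[:, 2] = z_2
entry J[2][2] = 0.5303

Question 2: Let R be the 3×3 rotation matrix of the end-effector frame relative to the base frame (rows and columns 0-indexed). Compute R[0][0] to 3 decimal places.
0.354

End-effector x-axis (col 0 of R) = (0.3536,-0.1268,-0.9268)
R[0][0] = 0.3536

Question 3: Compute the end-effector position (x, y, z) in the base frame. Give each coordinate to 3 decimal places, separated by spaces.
after link 1: o_1 = (0.0000, 1.0000, 3.0000)
after link 2: o_2 = (4.0000, 1.0000, 3.0000)
after link 3: o_3 = (4.0000, 2.5000, 5.5981)
after link 4: o_4 = (2.9393, 4.3154, -0.4500)

2.939 4.315 -0.450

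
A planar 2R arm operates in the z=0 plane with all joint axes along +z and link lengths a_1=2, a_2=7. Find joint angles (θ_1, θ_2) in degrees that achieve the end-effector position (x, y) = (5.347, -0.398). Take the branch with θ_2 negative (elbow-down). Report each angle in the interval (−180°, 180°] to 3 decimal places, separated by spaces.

cos θ_2 = (28.7488−2²−7²)/(2·2·7) = -0.8661; θ_2 = -150.0101° (elbow-down)
β = atan2(-0.3980,5.3470) = -4.2569°; ψ = atan2(-3.4989,-4.0628) = -139.2646°
θ_1 = β − ψ = 135.0077°

135.008 -150.010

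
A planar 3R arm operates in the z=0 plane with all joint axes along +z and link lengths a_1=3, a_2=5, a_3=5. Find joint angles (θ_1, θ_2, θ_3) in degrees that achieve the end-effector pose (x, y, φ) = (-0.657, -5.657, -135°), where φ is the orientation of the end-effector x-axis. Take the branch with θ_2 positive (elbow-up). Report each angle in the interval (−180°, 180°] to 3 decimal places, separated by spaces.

wrist centre = target − a_3·(cos φ, sin φ) = (2.8785, -2.1215)
cos θ_2 = (12.7866−3²−5²)/(2·3·5) = -0.7071; θ_2 = 135.0006° (elbow-up)
β = atan2(-2.1215,2.8785) = -36.3900°; ψ = atan2(3.5355,-0.5356) = 98.6139°
θ_1 = β − ψ = -135.0039°
θ_3 = φ − θ_1 − θ_2 = -134.9967° (wrapped to (-180°,180°])

-135.004 135.001 -134.997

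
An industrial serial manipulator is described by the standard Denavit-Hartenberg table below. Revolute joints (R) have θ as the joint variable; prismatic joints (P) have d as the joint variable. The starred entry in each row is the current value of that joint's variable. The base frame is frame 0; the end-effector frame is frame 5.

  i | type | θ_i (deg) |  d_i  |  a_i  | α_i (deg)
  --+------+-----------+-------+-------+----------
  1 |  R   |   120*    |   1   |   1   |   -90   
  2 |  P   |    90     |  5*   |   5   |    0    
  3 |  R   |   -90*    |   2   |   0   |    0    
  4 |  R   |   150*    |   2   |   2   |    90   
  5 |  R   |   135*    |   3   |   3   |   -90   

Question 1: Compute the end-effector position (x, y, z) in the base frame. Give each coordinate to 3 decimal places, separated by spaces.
after link 1: o_1 = (-0.5000, 0.8660, 1.0000)
after link 2: o_2 = (-4.8301, -1.6340, -4.0000)
after link 3: o_3 = (-6.5622, -2.6340, -4.0000)
after link 4: o_4 = (-7.4282, -5.1340, -5.0000)
after link 5: o_5 = (-10.9339, -3.3046, -6.5374)

-10.934 -3.305 -6.537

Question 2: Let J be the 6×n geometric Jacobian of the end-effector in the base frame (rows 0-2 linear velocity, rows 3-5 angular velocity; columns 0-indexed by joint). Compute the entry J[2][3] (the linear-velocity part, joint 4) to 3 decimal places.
-1.605

axis z_3 = (-0.8660,-0.5000,0.0000); lever o_n−o_3 = (-4.3717,-0.6706,-2.5374)
cross product → J_v[:, 3] = (1.2687,-2.1975,-1.6051)
J_ω[:, 3] = z_3
entry J[2][3] = -1.6051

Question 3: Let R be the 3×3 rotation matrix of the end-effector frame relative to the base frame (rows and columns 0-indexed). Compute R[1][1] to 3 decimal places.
End-effector y-axis (col 1 of R) = (0.2500,-0.4330,0.8660)
R[1][1] = -0.4330

-0.433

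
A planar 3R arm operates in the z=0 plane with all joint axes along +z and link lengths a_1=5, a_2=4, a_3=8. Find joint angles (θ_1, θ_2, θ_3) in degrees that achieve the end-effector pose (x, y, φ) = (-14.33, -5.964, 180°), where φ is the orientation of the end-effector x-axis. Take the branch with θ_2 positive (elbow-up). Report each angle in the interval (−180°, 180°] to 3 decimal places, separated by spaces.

-150.003 30.008 -60.005

wrist centre = target − a_3·(cos φ, sin φ) = (-6.3300, -5.9640)
cos θ_2 = (75.6382−5²−4²)/(2·5·4) = 0.8660; θ_2 = 30.0081° (elbow-up)
β = atan2(-5.9640,-6.3300) = -136.7052°; ψ = atan2(2.0005,8.4638) = 13.2982°
θ_1 = β − ψ = -150.0035°
θ_3 = φ − θ_1 − θ_2 = -60.0046° (wrapped to (-180°,180°])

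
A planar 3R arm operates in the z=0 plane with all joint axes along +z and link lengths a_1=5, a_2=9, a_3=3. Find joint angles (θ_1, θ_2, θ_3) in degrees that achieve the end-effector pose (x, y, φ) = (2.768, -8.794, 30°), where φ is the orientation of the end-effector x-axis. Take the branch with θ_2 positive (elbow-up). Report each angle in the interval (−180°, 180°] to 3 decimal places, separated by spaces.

-150.002 90.003 89.999

wrist centre = target − a_3·(cos φ, sin φ) = (0.1699, -10.2940)
cos θ_2 = (105.9953−5²−9²)/(2·5·9) = -0.0001; θ_2 = 90.0030° (elbow-up)
β = atan2(-10.2940,0.1699) = -89.0543°; ψ = atan2(9.0000,4.9995) = 60.9477°
θ_1 = β − ψ = -150.0020°
θ_3 = φ − θ_1 − θ_2 = 89.9990° (wrapped to (-180°,180°])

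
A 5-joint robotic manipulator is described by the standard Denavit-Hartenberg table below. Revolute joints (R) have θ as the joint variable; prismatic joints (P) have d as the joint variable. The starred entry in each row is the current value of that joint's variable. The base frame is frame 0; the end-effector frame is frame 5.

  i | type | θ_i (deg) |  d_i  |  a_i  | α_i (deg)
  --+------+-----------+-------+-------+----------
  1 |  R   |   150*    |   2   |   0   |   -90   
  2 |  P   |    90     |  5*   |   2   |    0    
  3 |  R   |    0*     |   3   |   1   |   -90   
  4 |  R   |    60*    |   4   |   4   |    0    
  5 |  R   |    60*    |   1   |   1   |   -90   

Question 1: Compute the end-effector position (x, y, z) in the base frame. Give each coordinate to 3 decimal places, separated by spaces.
after link 1: o_1 = (0.0000, 0.0000, 2.0000)
after link 2: o_2 = (-2.5000, -4.3301, 0.0000)
after link 3: o_3 = (-4.0000, -6.9282, -1.0000)
after link 4: o_4 = (1.1962, -5.9282, -3.0000)
after link 5: o_5 = (2.4952, -5.6782, -2.5000)

2.495 -5.678 -2.500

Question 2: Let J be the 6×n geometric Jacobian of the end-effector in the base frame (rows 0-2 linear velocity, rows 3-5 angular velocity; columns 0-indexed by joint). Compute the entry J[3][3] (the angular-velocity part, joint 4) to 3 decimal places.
axis z_3 = (0.8660,-0.5000,-0.0000); lever o_n−o_3 = (6.4952,1.2500,-1.5000)
cross product → J_v[:, 3] = (0.7500,1.2990,4.3301)
J_ω[:, 3] = z_3
entry J[3][3] = 0.8660

0.866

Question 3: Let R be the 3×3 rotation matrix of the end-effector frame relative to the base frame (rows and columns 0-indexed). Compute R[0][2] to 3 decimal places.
End-effector z-axis (col 2 of R) = (-0.2500,-0.4330,0.8660)
R[0][2] = -0.2500

-0.250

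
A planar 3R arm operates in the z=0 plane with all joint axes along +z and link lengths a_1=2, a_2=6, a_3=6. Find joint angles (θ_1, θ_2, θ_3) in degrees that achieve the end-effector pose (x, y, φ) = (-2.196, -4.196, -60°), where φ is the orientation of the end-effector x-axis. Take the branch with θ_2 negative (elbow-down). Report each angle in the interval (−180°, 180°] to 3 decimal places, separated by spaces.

-89.998 -120.004 150.002

wrist centre = target − a_3·(cos φ, sin φ) = (-5.1960, 1.0002)
cos θ_2 = (27.9987−2²−6²)/(2·2·6) = -0.5001; θ_2 = -120.0035° (elbow-down)
β = atan2(1.0002,-5.1960) = 169.1047°; ψ = atan2(-5.1960,-1.0003) = -100.8972°
θ_1 = β − ψ = 270.0018°
θ_3 = φ − θ_1 − θ_2 = 150.0017° (wrapped to (-180°,180°])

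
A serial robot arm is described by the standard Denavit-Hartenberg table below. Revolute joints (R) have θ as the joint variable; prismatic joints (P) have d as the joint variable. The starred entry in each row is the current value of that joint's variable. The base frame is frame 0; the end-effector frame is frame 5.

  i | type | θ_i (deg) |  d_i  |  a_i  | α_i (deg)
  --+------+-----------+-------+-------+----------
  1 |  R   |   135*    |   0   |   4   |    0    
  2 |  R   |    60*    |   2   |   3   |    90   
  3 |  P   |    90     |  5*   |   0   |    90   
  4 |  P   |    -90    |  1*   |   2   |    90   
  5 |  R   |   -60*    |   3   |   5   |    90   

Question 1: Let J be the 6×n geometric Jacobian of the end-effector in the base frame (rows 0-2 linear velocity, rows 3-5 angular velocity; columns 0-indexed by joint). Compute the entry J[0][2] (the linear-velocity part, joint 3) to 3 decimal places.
-0.259

prismatic axis z_2 = (-0.2588,0.9659,0.0000)
J_v[:, 2] = z_2; J_ω[:, 2] = (0,0,0)
entry J[0][2] = -0.2588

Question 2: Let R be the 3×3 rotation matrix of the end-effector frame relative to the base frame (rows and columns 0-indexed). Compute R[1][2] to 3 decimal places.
0.966

End-effector z-axis (col 2 of R) = (0.2588,0.9659,-0.0000)
R[1][2] = 0.9659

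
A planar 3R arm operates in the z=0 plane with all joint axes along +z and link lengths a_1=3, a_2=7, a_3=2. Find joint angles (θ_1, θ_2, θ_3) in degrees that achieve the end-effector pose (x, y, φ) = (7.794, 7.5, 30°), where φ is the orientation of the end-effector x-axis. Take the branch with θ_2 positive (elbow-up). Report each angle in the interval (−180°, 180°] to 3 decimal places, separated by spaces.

3.990 60.004 -33.994

wrist centre = target − a_3·(cos φ, sin φ) = (6.0619, 6.5000)
cos θ_2 = (78.9972−3²−7²)/(2·3·7) = 0.4999; θ_2 = 60.0044° (elbow-up)
β = atan2(6.5000,6.0619) = 46.9972°; ψ = atan2(6.0624,6.4995) = 43.0072°
θ_1 = β − ψ = 3.9900°
θ_3 = φ − θ_1 − θ_2 = -33.9943° (wrapped to (-180°,180°])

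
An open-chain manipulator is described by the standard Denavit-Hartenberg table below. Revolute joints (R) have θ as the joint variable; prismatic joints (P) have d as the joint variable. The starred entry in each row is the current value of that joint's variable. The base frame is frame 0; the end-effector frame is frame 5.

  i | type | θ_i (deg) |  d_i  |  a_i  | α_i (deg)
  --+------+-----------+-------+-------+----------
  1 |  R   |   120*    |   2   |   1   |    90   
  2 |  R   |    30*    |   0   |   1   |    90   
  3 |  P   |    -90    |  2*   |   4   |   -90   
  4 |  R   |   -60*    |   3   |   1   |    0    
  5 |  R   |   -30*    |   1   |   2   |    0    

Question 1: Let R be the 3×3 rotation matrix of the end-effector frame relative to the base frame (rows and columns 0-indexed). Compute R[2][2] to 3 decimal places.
0.500

End-effector z-axis (col 2 of R) = (-0.4330,0.7500,0.5000)
R[2][2] = 0.5000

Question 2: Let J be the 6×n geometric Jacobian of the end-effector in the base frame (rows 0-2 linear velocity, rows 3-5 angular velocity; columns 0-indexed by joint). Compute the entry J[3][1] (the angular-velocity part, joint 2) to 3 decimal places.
axis z_1 = (0.8660,0.5000,0.0000); lever o_n−o_1 = (-7.2787,3.6071,-1.7141)
cross product → J_v[:, 1] = (-0.8571,1.4845,6.7631)
J_ω[:, 1] = z_1
entry J[3][1] = 0.8660

0.866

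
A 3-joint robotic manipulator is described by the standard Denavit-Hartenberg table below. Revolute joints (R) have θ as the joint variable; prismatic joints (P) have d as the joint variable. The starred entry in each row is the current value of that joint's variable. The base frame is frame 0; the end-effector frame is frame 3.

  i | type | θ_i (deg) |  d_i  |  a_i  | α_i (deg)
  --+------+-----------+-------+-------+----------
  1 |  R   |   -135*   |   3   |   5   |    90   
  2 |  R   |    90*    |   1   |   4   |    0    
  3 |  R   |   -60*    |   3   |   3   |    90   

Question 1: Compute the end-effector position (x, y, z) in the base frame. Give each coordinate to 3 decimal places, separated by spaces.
after link 1: o_1 = (-3.5355, -3.5355, 3.0000)
after link 2: o_2 = (-4.2426, -2.8284, 7.0000)
after link 3: o_3 = (-8.2011, -2.5442, 8.5000)

-8.201 -2.544 8.500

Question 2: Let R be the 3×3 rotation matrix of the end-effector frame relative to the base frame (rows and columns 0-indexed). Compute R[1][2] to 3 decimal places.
End-effector z-axis (col 2 of R) = (-0.3536,-0.3536,-0.8660)
R[1][2] = -0.3536

-0.354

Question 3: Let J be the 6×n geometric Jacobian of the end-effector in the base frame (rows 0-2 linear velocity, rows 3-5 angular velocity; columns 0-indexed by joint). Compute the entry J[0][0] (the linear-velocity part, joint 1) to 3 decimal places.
2.544

axis z_0 = ẑ; lever o_n−o_0 = (-8.2011,-2.5442,8.5000)
cross product → J_v[:, 0] = (2.5442,-8.2011,0.0000)
J_ω[:, 0] = z_0
entry J[0][0] = 2.5442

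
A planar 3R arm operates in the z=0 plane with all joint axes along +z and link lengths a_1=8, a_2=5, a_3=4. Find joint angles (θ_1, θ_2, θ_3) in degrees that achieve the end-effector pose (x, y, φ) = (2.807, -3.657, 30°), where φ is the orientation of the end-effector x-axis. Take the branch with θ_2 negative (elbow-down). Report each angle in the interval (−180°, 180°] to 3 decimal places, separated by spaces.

-58.249 -134.998 -136.753

wrist centre = target − a_3·(cos φ, sin φ) = (-0.6571, -5.6570)
cos θ_2 = (32.4334−8²−5²)/(2·8·5) = -0.7071; θ_2 = -134.9980° (elbow-down)
β = atan2(-5.6570,-0.6571) = -96.6256°; ψ = atan2(-3.5357,4.4646) = -38.3769°
θ_1 = β − ψ = -58.2488°
θ_3 = φ − θ_1 − θ_2 = -136.7532° (wrapped to (-180°,180°])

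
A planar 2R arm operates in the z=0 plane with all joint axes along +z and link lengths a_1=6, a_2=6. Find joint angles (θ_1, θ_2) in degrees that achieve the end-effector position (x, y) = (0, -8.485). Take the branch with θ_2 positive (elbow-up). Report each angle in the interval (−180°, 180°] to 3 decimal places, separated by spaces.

cos θ_2 = (71.9952−6²−6²)/(2·6·6) = -0.0001; θ_2 = 90.0038° (elbow-up)
β = atan2(-8.4850,0.0000) = -90.0000°; ψ = atan2(6.0000,5.9996) = 45.0019°
θ_1 = β − ψ = -135.0019°

-135.002 90.004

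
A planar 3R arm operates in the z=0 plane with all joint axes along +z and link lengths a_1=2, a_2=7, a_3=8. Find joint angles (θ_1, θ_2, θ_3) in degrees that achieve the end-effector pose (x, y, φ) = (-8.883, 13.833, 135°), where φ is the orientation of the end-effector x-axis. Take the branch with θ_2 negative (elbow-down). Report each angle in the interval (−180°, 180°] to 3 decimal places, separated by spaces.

134.972 -29.965 29.992

wrist centre = target − a_3·(cos φ, sin φ) = (-3.2261, 8.1761)
cos θ_2 = (77.2574−2²−7²)/(2·2·7) = 0.8663; θ_2 = -29.9645° (elbow-down)
β = atan2(8.1761,-3.2261) = 111.5332°; ψ = atan2(-3.4962,8.0643) = -23.4388°
θ_1 = β − ψ = 134.9721°
θ_3 = φ − θ_1 − θ_2 = 29.9925° (wrapped to (-180°,180°])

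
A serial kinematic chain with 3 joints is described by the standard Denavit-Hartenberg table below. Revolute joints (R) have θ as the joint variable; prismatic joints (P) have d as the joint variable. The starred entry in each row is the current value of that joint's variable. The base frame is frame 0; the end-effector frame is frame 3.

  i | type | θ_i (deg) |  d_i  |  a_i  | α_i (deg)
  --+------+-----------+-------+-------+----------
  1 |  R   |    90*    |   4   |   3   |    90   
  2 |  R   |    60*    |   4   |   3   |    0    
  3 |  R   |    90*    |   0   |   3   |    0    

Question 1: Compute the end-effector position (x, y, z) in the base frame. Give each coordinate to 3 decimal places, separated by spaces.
after link 1: o_1 = (0.0000, 3.0000, 4.0000)
after link 2: o_2 = (4.0000, 4.5000, 6.5981)
after link 3: o_3 = (4.0000, 1.9019, 8.0981)

4.000 1.902 8.098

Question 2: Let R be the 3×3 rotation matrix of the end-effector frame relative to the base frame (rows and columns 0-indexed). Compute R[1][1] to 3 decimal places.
End-effector y-axis (col 1 of R) = (0.0000,-0.5000,-0.8660)
R[1][1] = -0.5000

-0.500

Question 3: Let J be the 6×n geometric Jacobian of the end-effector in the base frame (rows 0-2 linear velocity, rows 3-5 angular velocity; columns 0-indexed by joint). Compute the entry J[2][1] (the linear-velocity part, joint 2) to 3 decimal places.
axis z_1 = (1.0000,-0.0000,0.0000); lever o_n−o_1 = (4.0000,-1.0981,4.0981)
cross product → J_v[:, 1] = (-0.0000,-4.0981,-1.0981)
J_ω[:, 1] = z_1
entry J[2][1] = -1.0981

-1.098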